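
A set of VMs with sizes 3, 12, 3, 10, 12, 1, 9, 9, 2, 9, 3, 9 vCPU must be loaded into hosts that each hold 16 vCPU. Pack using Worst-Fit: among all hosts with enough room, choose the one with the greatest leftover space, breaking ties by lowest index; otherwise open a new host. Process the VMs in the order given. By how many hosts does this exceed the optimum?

0

Worst-Fit: [3,12] [3,10] [12,1] [9,2] [9,3] [9] [9] → 7 hosts.
7 VMs exceed 8 vCPU (half the capacity), and no two of those can share a host, so at least 7 hosts are needed.
So 7 is already optimal.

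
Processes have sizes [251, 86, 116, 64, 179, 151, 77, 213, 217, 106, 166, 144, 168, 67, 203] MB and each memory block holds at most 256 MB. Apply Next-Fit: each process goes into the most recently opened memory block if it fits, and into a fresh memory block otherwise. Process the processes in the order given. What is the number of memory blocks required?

11 memory blocks

251 MB → memory block 1 (remaining 5 MB)
86 MB → memory block 2 (remaining 170 MB)
116 MB → memory block 2 (remaining 54 MB)
64 MB → memory block 3 (remaining 192 MB)
179 MB → memory block 3 (remaining 13 MB)
151 MB → memory block 4 (remaining 105 MB)
77 MB → memory block 4 (remaining 28 MB)
213 MB → memory block 5 (remaining 43 MB)
217 MB → memory block 6 (remaining 39 MB)
106 MB → memory block 7 (remaining 150 MB)
166 MB → memory block 8 (remaining 90 MB)
144 MB → memory block 9 (remaining 112 MB)
168 MB → memory block 10 (remaining 88 MB)
67 MB → memory block 10 (remaining 21 MB)
203 MB → memory block 11 (remaining 53 MB)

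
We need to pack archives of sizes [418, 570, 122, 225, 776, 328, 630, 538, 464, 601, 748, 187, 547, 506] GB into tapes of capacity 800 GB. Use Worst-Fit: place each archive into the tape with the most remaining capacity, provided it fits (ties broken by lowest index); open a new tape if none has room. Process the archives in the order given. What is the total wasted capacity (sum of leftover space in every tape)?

1340

tape 1: place 418 GB, 382 GB left
tape 2: place 570 GB, 230 GB left
tape 1: place 122 GB, 260 GB left
tape 1: place 225 GB, 35 GB left
tape 3: place 776 GB, 24 GB left
tape 4: place 328 GB, 472 GB left
tape 5: place 630 GB, 170 GB left
tape 6: place 538 GB, 262 GB left
tape 4: place 464 GB, 8 GB left
tape 7: place 601 GB, 199 GB left
tape 8: place 748 GB, 52 GB left
tape 6: place 187 GB, 75 GB left
tape 9: place 547 GB, 253 GB left
tape 10: place 506 GB, 294 GB left
10 tapes × 800 GB = 8000 GB; used 6660 GB; unused 1340 GB.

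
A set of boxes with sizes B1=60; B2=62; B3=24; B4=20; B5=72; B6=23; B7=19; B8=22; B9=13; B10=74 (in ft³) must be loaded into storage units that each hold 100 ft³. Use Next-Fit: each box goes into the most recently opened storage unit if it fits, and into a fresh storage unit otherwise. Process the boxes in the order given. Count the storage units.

5

B1 (60 ft³) → storage unit 1 (remaining 40 ft³)
B2 (62 ft³) → storage unit 2 (remaining 38 ft³)
B3 (24 ft³) → storage unit 2 (remaining 14 ft³)
B4 (20 ft³) → storage unit 3 (remaining 80 ft³)
B5 (72 ft³) → storage unit 3 (remaining 8 ft³)
B6 (23 ft³) → storage unit 4 (remaining 77 ft³)
B7 (19 ft³) → storage unit 4 (remaining 58 ft³)
B8 (22 ft³) → storage unit 4 (remaining 36 ft³)
B9 (13 ft³) → storage unit 4 (remaining 23 ft³)
B10 (74 ft³) → storage unit 5 (remaining 26 ft³)
Final storage units: [60] [62,24] [20,72] [23,19,22,13] [74].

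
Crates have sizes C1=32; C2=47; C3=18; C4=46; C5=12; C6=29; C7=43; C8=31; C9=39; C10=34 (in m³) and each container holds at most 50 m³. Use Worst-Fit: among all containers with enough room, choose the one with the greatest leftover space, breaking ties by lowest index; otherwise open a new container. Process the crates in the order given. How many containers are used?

8

Put C1 (32 m³) in container 1; 18 m³ remain.
Put C2 (47 m³) in container 2; 3 m³ remain.
Put C3 (18 m³) in container 1; 0 m³ remain.
Put C4 (46 m³) in container 3; 4 m³ remain.
Put C5 (12 m³) in container 4; 38 m³ remain.
Put C6 (29 m³) in container 4; 9 m³ remain.
Put C7 (43 m³) in container 5; 7 m³ remain.
Put C8 (31 m³) in container 6; 19 m³ remain.
Put C9 (39 m³) in container 7; 11 m³ remain.
Put C10 (34 m³) in container 8; 16 m³ remain.
Final containers: [32,18] [47] [46] [12,29] [43] [31] [39] [34].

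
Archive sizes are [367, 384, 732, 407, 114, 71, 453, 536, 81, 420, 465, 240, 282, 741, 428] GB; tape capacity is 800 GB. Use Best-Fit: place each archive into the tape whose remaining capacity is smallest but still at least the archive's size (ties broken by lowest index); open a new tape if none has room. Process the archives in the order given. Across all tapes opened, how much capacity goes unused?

tape 1: place 367 GB, 433 GB left
tape 1: place 384 GB, 49 GB left
tape 2: place 732 GB, 68 GB left
tape 3: place 407 GB, 393 GB left
tape 3: place 114 GB, 279 GB left
tape 3: place 71 GB, 208 GB left
tape 4: place 453 GB, 347 GB left
tape 5: place 536 GB, 264 GB left
tape 3: place 81 GB, 127 GB left
tape 6: place 420 GB, 380 GB left
tape 7: place 465 GB, 335 GB left
tape 5: place 240 GB, 24 GB left
tape 7: place 282 GB, 53 GB left
tape 8: place 741 GB, 59 GB left
tape 9: place 428 GB, 372 GB left
9 tapes × 800 GB = 7200 GB; used 5721 GB; unused 1479 GB.

1479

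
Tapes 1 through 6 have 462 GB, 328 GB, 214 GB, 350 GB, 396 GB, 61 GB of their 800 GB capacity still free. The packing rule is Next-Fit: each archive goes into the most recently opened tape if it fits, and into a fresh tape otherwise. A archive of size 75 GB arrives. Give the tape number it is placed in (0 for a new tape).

Next-Fit only looks at tape 6, which has 61 GB free.
75 GB does not fit, so a new tape is opened.

0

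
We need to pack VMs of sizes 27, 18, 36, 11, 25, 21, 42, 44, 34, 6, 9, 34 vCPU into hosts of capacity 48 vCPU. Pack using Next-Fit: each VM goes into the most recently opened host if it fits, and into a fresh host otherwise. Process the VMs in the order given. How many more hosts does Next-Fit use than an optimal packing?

Next-Fit: [27,18] [36,11] [25,21] [42] [44] [34,6] [9,34] → 7 hosts.
Total size 307 vCPU; any packing needs at least ⌈307/48⌉ = 7 hosts.
So 7 is already optimal.

0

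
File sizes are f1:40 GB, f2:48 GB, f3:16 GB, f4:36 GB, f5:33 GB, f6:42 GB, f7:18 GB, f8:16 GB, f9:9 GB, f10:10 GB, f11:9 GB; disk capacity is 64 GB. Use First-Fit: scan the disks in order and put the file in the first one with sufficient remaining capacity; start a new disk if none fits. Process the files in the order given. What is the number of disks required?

Put f1 (40 GB) in disk 1; 24 GB remain.
Put f2 (48 GB) in disk 2; 16 GB remain.
Put f3 (16 GB) in disk 1; 8 GB remain.
Put f4 (36 GB) in disk 3; 28 GB remain.
Put f5 (33 GB) in disk 4; 31 GB remain.
Put f6 (42 GB) in disk 5; 22 GB remain.
Put f7 (18 GB) in disk 3; 10 GB remain.
Put f8 (16 GB) in disk 2; 0 GB remain.
Put f9 (9 GB) in disk 3; 1 GB remain.
Put f10 (10 GB) in disk 4; 21 GB remain.
Put f11 (9 GB) in disk 4; 12 GB remain.
Final disks: [40,16] [48,16] [36,18,9] [33,10,9] [42].

5 disks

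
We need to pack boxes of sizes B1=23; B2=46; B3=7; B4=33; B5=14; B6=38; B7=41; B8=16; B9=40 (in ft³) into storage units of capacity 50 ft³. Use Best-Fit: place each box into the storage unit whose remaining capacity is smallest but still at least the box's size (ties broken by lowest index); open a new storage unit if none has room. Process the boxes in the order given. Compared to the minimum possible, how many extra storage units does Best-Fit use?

0

Best-Fit: [23,7,16] [46] [33,14] [38] [41] [40] → 6 storage units.
Total size 258 ft³; any packing needs at least ⌈258/50⌉ = 6 storage units.
So 6 is already optimal.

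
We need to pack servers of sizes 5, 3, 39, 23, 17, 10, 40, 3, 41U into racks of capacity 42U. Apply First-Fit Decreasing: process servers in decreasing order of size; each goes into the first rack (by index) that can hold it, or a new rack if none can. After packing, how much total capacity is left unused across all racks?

29

Sorted descending: 41, 40, 39, 23, 17, 10, 5, 3, 3.
rack 1: place 41U, 1U left
rack 2: place 40U, 2U left
rack 3: place 39U, 3U left
rack 4: place 23U, 19U left
rack 4: place 17U, 2U left
rack 5: place 10U, 32U left
rack 5: place 5U, 27U left
rack 3: place 3U, 0U left
rack 5: place 3U, 24U left
5 racks × 42U = 210U; used 181U; unused 29U.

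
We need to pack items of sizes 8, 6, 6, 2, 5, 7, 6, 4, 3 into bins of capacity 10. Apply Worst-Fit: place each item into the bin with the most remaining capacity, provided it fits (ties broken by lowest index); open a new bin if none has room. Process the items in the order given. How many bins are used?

6

8 → bin 1 (remaining 2)
6 → bin 2 (remaining 4)
6 → bin 3 (remaining 4)
2 → bin 2 (remaining 2)
5 → bin 4 (remaining 5)
7 → bin 5 (remaining 3)
6 → bin 6 (remaining 4)
4 → bin 4 (remaining 1)
3 → bin 3 (remaining 1)
Final bins: [8] [6,2] [6,3] [5,4] [7] [6].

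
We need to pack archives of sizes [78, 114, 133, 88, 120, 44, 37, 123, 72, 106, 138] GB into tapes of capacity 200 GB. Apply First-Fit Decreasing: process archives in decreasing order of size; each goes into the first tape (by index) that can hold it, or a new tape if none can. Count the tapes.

Sorted descending: 138, 133, 123, 120, 114, 106, 88, 78, 72, 44, 37.
tape 1: place 138 GB, 62 GB left
tape 2: place 133 GB, 67 GB left
tape 3: place 123 GB, 77 GB left
tape 4: place 120 GB, 80 GB left
tape 5: place 114 GB, 86 GB left
tape 6: place 106 GB, 94 GB left
tape 6: place 88 GB, 6 GB left
tape 4: place 78 GB, 2 GB left
tape 3: place 72 GB, 5 GB left
tape 1: place 44 GB, 18 GB left
tape 2: place 37 GB, 30 GB left

6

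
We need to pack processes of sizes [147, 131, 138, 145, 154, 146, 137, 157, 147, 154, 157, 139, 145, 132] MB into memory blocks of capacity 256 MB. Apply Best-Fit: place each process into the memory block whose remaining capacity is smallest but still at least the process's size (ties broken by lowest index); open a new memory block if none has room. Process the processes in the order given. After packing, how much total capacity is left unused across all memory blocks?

1555

147 MB → memory block 1 (remaining 109 MB)
131 MB → memory block 2 (remaining 125 MB)
138 MB → memory block 3 (remaining 118 MB)
145 MB → memory block 4 (remaining 111 MB)
154 MB → memory block 5 (remaining 102 MB)
146 MB → memory block 6 (remaining 110 MB)
137 MB → memory block 7 (remaining 119 MB)
157 MB → memory block 8 (remaining 99 MB)
147 MB → memory block 9 (remaining 109 MB)
154 MB → memory block 10 (remaining 102 MB)
157 MB → memory block 11 (remaining 99 MB)
139 MB → memory block 12 (remaining 117 MB)
145 MB → memory block 13 (remaining 111 MB)
132 MB → memory block 14 (remaining 124 MB)
14 memory blocks × 256 MB = 3584 MB; used 2029 MB; unused 1555 MB.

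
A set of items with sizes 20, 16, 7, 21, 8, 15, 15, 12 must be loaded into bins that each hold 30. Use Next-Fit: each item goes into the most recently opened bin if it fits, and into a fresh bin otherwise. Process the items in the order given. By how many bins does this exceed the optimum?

1

Next-Fit: [20] [16,7] [21,8] [15,15] [12] → 5 bins.
Total size 114; any packing needs at least ⌈114/30⌉ = 4 bins.
An optimal packing achieves that bound: [21,8] [20,7] [16,12] [15,15] → 4 bins.
Excess: 5 − 4 = 1.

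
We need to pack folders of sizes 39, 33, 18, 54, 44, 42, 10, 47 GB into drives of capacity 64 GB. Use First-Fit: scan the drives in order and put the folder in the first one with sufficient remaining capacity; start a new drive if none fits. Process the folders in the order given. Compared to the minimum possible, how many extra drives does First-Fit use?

First-Fit: [39,18] [33,10] [54] [44] [42] [47] → 6 drives.
6 folders exceed 32 GB (half the capacity), and no two of those can share a drive, so at least 6 drives are needed.
So 6 is already optimal.

0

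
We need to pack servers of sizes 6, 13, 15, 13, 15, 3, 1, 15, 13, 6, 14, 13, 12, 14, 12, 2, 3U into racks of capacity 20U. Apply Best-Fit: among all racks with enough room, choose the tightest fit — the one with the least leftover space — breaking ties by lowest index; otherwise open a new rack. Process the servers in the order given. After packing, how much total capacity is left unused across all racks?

rack 1: place 6U, 14U left
rack 1: place 13U, 1U left
rack 2: place 15U, 5U left
rack 3: place 13U, 7U left
rack 4: place 15U, 5U left
rack 2: place 3U, 2U left
rack 1: place 1U, 0U left
rack 5: place 15U, 5U left
rack 6: place 13U, 7U left
rack 3: place 6U, 1U left
rack 7: place 14U, 6U left
rack 8: place 13U, 7U left
rack 9: place 12U, 8U left
rack 10: place 14U, 6U left
rack 11: place 12U, 8U left
rack 2: place 2U, 0U left
rack 4: place 3U, 2U left
11 racks × 20U = 220U; used 170U; unused 50U.

50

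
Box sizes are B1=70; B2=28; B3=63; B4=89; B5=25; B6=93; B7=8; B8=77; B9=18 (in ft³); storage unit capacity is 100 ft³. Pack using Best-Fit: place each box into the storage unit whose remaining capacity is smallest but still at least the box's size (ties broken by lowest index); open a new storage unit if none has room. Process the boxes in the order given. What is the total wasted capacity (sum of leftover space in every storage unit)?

storage unit 1: place B1 (70 ft³), 30 ft³ left
storage unit 1: place B2 (28 ft³), 2 ft³ left
storage unit 2: place B3 (63 ft³), 37 ft³ left
storage unit 3: place B4 (89 ft³), 11 ft³ left
storage unit 2: place B5 (25 ft³), 12 ft³ left
storage unit 4: place B6 (93 ft³), 7 ft³ left
storage unit 3: place B7 (8 ft³), 3 ft³ left
storage unit 5: place B8 (77 ft³), 23 ft³ left
storage unit 5: place B9 (18 ft³), 5 ft³ left
5 storage units × 100 ft³ = 500 ft³; used 471 ft³; unused 29 ft³.

29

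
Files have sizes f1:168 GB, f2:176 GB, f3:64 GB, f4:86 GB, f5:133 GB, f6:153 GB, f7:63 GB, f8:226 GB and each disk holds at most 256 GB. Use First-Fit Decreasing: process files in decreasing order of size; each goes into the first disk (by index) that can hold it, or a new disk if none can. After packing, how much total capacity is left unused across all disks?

Sorted descending: 226, 176, 168, 153, 133, 86, 64, 63.
Put 226 GB in disk 1; 30 GB remain.
Put 176 GB in disk 2; 80 GB remain.
Put 168 GB in disk 3; 88 GB remain.
Put 153 GB in disk 4; 103 GB remain.
Put 133 GB in disk 5; 123 GB remain.
Put 86 GB in disk 3; 2 GB remain.
Put 64 GB in disk 2; 16 GB remain.
Put 63 GB in disk 4; 40 GB remain.
5 disks × 256 GB = 1280 GB; used 1069 GB; unused 211 GB.

211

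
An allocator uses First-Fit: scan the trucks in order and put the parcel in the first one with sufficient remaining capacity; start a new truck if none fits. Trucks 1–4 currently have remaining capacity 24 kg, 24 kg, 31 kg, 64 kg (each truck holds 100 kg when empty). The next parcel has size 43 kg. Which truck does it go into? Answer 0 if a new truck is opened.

Trucks with room: truck 4 (64 kg).
The first with room is truck 4.

4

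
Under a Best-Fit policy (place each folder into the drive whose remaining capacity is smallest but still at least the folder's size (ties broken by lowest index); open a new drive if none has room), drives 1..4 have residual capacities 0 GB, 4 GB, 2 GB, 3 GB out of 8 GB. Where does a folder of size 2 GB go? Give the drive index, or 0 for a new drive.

Drives with room: drive 2 (4 GB), drive 3 (2 GB), drive 4 (3 GB).
Tightest fit is drive 3 with 2 GB free.

3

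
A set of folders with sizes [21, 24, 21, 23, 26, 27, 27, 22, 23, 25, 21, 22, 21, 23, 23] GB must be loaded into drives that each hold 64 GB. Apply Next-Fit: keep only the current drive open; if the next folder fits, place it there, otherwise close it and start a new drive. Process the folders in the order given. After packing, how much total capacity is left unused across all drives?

Put 21 GB in drive 1; 43 GB remain.
Put 24 GB in drive 1; 19 GB remain.
Put 21 GB in drive 2; 43 GB remain.
Put 23 GB in drive 2; 20 GB remain.
Put 26 GB in drive 3; 38 GB remain.
Put 27 GB in drive 3; 11 GB remain.
Put 27 GB in drive 4; 37 GB remain.
Put 22 GB in drive 4; 15 GB remain.
Put 23 GB in drive 5; 41 GB remain.
Put 25 GB in drive 5; 16 GB remain.
Put 21 GB in drive 6; 43 GB remain.
Put 22 GB in drive 6; 21 GB remain.
Put 21 GB in drive 6; 0 GB remain.
Put 23 GB in drive 7; 41 GB remain.
Put 23 GB in drive 7; 18 GB remain.
7 drives × 64 GB = 448 GB; used 349 GB; unused 99 GB.

99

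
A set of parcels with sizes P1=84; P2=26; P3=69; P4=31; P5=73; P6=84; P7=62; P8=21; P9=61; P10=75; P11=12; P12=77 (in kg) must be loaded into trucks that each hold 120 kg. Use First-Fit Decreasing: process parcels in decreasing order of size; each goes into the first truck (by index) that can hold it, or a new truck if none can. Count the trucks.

8 trucks

Sorted descending: 84, 84, 77, 75, 73, 69, 62, 61, 31, 26, 21, 12.
84 kg → truck 1 (remaining 36 kg)
84 kg → truck 2 (remaining 36 kg)
77 kg → truck 3 (remaining 43 kg)
75 kg → truck 4 (remaining 45 kg)
73 kg → truck 5 (remaining 47 kg)
69 kg → truck 6 (remaining 51 kg)
62 kg → truck 7 (remaining 58 kg)
61 kg → truck 8 (remaining 59 kg)
31 kg → truck 1 (remaining 5 kg)
26 kg → truck 2 (remaining 10 kg)
21 kg → truck 3 (remaining 22 kg)
12 kg → truck 3 (remaining 10 kg)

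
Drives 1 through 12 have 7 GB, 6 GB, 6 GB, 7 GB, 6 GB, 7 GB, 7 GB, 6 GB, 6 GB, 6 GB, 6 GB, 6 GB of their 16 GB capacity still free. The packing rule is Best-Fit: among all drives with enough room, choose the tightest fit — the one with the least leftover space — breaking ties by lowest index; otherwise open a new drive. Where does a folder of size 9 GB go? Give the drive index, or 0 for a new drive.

No drive has ≥ 9 GB free, so a new drive is opened.

0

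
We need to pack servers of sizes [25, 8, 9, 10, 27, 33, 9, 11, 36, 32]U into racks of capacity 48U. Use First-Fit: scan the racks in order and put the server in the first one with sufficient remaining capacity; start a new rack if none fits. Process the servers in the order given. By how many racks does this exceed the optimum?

First-Fit: [25,8,9] [10,27,9] [33,11] [36] [32] → 5 racks.
Total size 200U; any packing needs at least ⌈200/48⌉ = 5 racks.
So 5 is already optimal.

0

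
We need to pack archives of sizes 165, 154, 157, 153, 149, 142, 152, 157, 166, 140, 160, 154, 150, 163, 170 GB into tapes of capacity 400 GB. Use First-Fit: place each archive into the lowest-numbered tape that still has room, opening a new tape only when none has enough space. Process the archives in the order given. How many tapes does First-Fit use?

Put 165 GB in tape 1; 235 GB remain.
Put 154 GB in tape 1; 81 GB remain.
Put 157 GB in tape 2; 243 GB remain.
Put 153 GB in tape 2; 90 GB remain.
Put 149 GB in tape 3; 251 GB remain.
Put 142 GB in tape 3; 109 GB remain.
Put 152 GB in tape 4; 248 GB remain.
Put 157 GB in tape 4; 91 GB remain.
Put 166 GB in tape 5; 234 GB remain.
Put 140 GB in tape 5; 94 GB remain.
Put 160 GB in tape 6; 240 GB remain.
Put 154 GB in tape 6; 86 GB remain.
Put 150 GB in tape 7; 250 GB remain.
Put 163 GB in tape 7; 87 GB remain.
Put 170 GB in tape 8; 230 GB remain.
Final tapes: [165,154] [157,153] [149,142] [152,157] [166,140] [160,154] [150,163] [170].

8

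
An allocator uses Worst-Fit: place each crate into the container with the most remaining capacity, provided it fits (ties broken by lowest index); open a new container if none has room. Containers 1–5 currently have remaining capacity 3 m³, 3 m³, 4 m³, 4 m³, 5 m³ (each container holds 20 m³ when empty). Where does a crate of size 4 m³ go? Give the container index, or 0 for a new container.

5

Containers with room: container 3 (4 m³), container 4 (4 m³), container 5 (5 m³).
Most room is container 5 with 5 m³ free.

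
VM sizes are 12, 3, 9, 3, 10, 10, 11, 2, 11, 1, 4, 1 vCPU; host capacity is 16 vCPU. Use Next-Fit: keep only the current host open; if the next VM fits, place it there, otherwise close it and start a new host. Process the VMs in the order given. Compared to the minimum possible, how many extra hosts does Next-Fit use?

Next-Fit: [12,3] [9,3] [10] [10] [11,2] [11,1,4] [1] → 7 hosts.
6 VMs exceed 8 vCPU (half the capacity), and no two of those can share a host, so at least 6 hosts are needed.
An optimal packing achieves that bound: [12,4] [11,3,2] [11,3,1,1] [10] [10] [9] → 6 hosts.
Excess: 7 − 6 = 1.

1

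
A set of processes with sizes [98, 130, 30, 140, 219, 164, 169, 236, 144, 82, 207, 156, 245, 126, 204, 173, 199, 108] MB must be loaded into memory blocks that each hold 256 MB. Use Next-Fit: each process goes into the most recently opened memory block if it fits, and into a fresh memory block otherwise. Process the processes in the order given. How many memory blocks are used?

memory block 1: place 98 MB, 158 MB left
memory block 1: place 130 MB, 28 MB left
memory block 2: place 30 MB, 226 MB left
memory block 2: place 140 MB, 86 MB left
memory block 3: place 219 MB, 37 MB left
memory block 4: place 164 MB, 92 MB left
memory block 5: place 169 MB, 87 MB left
memory block 6: place 236 MB, 20 MB left
memory block 7: place 144 MB, 112 MB left
memory block 7: place 82 MB, 30 MB left
memory block 8: place 207 MB, 49 MB left
memory block 9: place 156 MB, 100 MB left
memory block 10: place 245 MB, 11 MB left
memory block 11: place 126 MB, 130 MB left
memory block 12: place 204 MB, 52 MB left
memory block 13: place 173 MB, 83 MB left
memory block 14: place 199 MB, 57 MB left
memory block 15: place 108 MB, 148 MB left

15 memory blocks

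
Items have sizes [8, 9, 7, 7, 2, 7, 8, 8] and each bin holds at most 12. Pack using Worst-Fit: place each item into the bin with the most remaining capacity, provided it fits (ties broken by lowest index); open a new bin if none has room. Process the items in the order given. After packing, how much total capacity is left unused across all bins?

28

bin 1: place 8, 4 left
bin 2: place 9, 3 left
bin 3: place 7, 5 left
bin 4: place 7, 5 left
bin 3: place 2, 3 left
bin 5: place 7, 5 left
bin 6: place 8, 4 left
bin 7: place 8, 4 left
7 bins × 12 = 84; used 56; unused 28.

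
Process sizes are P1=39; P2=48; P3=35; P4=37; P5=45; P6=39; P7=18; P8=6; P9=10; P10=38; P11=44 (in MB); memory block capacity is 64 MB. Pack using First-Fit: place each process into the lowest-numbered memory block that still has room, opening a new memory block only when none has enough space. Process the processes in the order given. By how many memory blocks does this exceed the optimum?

0

First-Fit: [39,18,6] [48,10] [35] [37] [45] [39] [38] [44] → 8 memory blocks.
8 processes exceed 32 MB (half the capacity), and no two of those can share a memory block, so at least 8 memory blocks are needed.
So 8 is already optimal.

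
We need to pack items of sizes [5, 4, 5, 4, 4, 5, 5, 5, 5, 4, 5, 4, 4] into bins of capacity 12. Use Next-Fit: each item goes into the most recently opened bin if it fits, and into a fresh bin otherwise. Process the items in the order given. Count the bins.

5 → bin 1 (remaining 7)
4 → bin 1 (remaining 3)
5 → bin 2 (remaining 7)
4 → bin 2 (remaining 3)
4 → bin 3 (remaining 8)
5 → bin 3 (remaining 3)
5 → bin 4 (remaining 7)
5 → bin 4 (remaining 2)
5 → bin 5 (remaining 7)
4 → bin 5 (remaining 3)
5 → bin 6 (remaining 7)
4 → bin 6 (remaining 3)
4 → bin 7 (remaining 8)
Final bins: [5,4] [5,4] [4,5] [5,5] [5,4] [5,4] [4].

7 bins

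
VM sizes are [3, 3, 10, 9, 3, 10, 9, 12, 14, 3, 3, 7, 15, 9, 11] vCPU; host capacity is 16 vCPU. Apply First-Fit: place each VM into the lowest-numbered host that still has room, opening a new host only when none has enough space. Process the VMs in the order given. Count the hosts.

9

3 vCPU → host 1 (remaining 13 vCPU)
3 vCPU → host 1 (remaining 10 vCPU)
10 vCPU → host 1 (remaining 0 vCPU)
9 vCPU → host 2 (remaining 7 vCPU)
3 vCPU → host 2 (remaining 4 vCPU)
10 vCPU → host 3 (remaining 6 vCPU)
9 vCPU → host 4 (remaining 7 vCPU)
12 vCPU → host 5 (remaining 4 vCPU)
14 vCPU → host 6 (remaining 2 vCPU)
3 vCPU → host 2 (remaining 1 vCPU)
3 vCPU → host 3 (remaining 3 vCPU)
7 vCPU → host 4 (remaining 0 vCPU)
15 vCPU → host 7 (remaining 1 vCPU)
9 vCPU → host 8 (remaining 7 vCPU)
11 vCPU → host 9 (remaining 5 vCPU)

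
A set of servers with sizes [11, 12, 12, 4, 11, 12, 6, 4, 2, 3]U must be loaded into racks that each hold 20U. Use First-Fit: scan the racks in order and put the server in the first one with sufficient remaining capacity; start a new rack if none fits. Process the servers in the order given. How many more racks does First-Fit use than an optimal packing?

0

First-Fit: [11,4,4] [12,6,2] [12,3] [11] [12] → 5 racks.
5 servers exceed 10U (half the capacity), and no two of those can share a rack, so at least 5 racks are needed.
So 5 is already optimal.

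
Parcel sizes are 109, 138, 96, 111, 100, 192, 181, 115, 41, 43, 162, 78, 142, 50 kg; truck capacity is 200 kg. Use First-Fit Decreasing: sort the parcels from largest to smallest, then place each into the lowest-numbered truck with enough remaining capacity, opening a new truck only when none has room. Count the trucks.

9 trucks

Sorted descending: 192, 181, 162, 142, 138, 115, 111, 109, 100, 96, 78, 50, 43, 41.
Put 192 kg in truck 1; 8 kg remain.
Put 181 kg in truck 2; 19 kg remain.
Put 162 kg in truck 3; 38 kg remain.
Put 142 kg in truck 4; 58 kg remain.
Put 138 kg in truck 5; 62 kg remain.
Put 115 kg in truck 6; 85 kg remain.
Put 111 kg in truck 7; 89 kg remain.
Put 109 kg in truck 8; 91 kg remain.
Put 100 kg in truck 9; 100 kg remain.
Put 96 kg in truck 9; 4 kg remain.
Put 78 kg in truck 6; 7 kg remain.
Put 50 kg in truck 4; 8 kg remain.
Put 43 kg in truck 5; 19 kg remain.
Put 41 kg in truck 7; 48 kg remain.
Final trucks: [192] [181] [162] [142,50] [138,43] [115,78] [111,41] [109] [100,96].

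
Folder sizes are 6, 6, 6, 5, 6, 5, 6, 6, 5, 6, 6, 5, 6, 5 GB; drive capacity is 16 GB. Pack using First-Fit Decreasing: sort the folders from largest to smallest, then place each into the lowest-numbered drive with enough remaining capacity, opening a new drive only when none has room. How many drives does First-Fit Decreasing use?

Sorted descending: 6, 6, 6, 6, 6, 6, 6, 6, 6, 5, 5, 5, 5, 5.
Put 6 GB in drive 1; 10 GB remain.
Put 6 GB in drive 1; 4 GB remain.
Put 6 GB in drive 2; 10 GB remain.
Put 6 GB in drive 2; 4 GB remain.
Put 6 GB in drive 3; 10 GB remain.
Put 6 GB in drive 3; 4 GB remain.
Put 6 GB in drive 4; 10 GB remain.
Put 6 GB in drive 4; 4 GB remain.
Put 6 GB in drive 5; 10 GB remain.
Put 5 GB in drive 5; 5 GB remain.
Put 5 GB in drive 5; 0 GB remain.
Put 5 GB in drive 6; 11 GB remain.
Put 5 GB in drive 6; 6 GB remain.
Put 5 GB in drive 6; 1 GB remain.
Final drives: [6,6] [6,6] [6,6] [6,6] [6,5,5] [5,5,5].

6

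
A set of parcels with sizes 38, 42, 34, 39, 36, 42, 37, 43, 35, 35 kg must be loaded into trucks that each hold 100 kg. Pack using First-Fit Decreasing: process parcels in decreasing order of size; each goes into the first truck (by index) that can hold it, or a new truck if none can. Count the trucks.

Sorted descending: 43, 42, 42, 39, 38, 37, 36, 35, 35, 34.
43 kg → truck 1 (remaining 57 kg)
42 kg → truck 1 (remaining 15 kg)
42 kg → truck 2 (remaining 58 kg)
39 kg → truck 2 (remaining 19 kg)
38 kg → truck 3 (remaining 62 kg)
37 kg → truck 3 (remaining 25 kg)
36 kg → truck 4 (remaining 64 kg)
35 kg → truck 4 (remaining 29 kg)
35 kg → truck 5 (remaining 65 kg)
34 kg → truck 5 (remaining 31 kg)

5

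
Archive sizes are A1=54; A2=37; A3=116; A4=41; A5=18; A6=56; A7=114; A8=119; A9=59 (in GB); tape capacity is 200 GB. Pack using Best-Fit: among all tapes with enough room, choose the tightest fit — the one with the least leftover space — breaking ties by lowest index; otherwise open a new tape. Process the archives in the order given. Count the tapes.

4 tapes

Put A1 (54 GB) in tape 1; 146 GB remain.
Put A2 (37 GB) in tape 1; 109 GB remain.
Put A3 (116 GB) in tape 2; 84 GB remain.
Put A4 (41 GB) in tape 2; 43 GB remain.
Put A5 (18 GB) in tape 2; 25 GB remain.
Put A6 (56 GB) in tape 1; 53 GB remain.
Put A7 (114 GB) in tape 3; 86 GB remain.
Put A8 (119 GB) in tape 4; 81 GB remain.
Put A9 (59 GB) in tape 4; 22 GB remain.
Final tapes: [54,37,56] [116,41,18] [114] [119,59].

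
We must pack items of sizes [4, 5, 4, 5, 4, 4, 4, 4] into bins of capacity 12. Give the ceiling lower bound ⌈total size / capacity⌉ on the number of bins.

Total size = 4 + 5 + 4 + 5 + 4 + 4 + 4 + 4 = 34.
⌈34 / 12⌉ = 3.

3 bins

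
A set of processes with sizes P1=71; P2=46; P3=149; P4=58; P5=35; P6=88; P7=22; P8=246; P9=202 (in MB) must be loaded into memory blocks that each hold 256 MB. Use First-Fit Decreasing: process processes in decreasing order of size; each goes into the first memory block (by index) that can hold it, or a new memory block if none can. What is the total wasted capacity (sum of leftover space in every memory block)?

Sorted descending: 246, 202, 149, 88, 71, 58, 46, 35, 22.
memory block 1: place 246 MB, 10 MB left
memory block 2: place 202 MB, 54 MB left
memory block 3: place 149 MB, 107 MB left
memory block 3: place 88 MB, 19 MB left
memory block 4: place 71 MB, 185 MB left
memory block 4: place 58 MB, 127 MB left
memory block 2: place 46 MB, 8 MB left
memory block 4: place 35 MB, 92 MB left
memory block 4: place 22 MB, 70 MB left
4 memory blocks × 256 MB = 1024 MB; used 917 MB; unused 107 MB.

107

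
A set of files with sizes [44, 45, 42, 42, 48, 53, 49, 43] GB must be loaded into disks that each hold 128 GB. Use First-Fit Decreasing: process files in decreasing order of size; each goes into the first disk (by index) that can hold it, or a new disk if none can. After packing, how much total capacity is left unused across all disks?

Sorted descending: 53, 49, 48, 45, 44, 43, 42, 42.
53 GB → disk 1 (remaining 75 GB)
49 GB → disk 1 (remaining 26 GB)
48 GB → disk 2 (remaining 80 GB)
45 GB → disk 2 (remaining 35 GB)
44 GB → disk 3 (remaining 84 GB)
43 GB → disk 3 (remaining 41 GB)
42 GB → disk 4 (remaining 86 GB)
42 GB → disk 4 (remaining 44 GB)
4 disks × 128 GB = 512 GB; used 366 GB; unused 146 GB.

146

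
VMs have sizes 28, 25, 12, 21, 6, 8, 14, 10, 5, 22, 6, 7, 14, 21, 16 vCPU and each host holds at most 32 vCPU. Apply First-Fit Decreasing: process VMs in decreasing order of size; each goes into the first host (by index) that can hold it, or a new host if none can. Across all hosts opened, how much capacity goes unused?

9

Sorted descending: 28, 25, 22, 21, 21, 16, 14, 14, 12, 10, 8, 7, 6, 6, 5.
Put 28 vCPU in host 1; 4 vCPU remain.
Put 25 vCPU in host 2; 7 vCPU remain.
Put 22 vCPU in host 3; 10 vCPU remain.
Put 21 vCPU in host 4; 11 vCPU remain.
Put 21 vCPU in host 5; 11 vCPU remain.
Put 16 vCPU in host 6; 16 vCPU remain.
Put 14 vCPU in host 6; 2 vCPU remain.
Put 14 vCPU in host 7; 18 vCPU remain.
Put 12 vCPU in host 7; 6 vCPU remain.
Put 10 vCPU in host 3; 0 vCPU remain.
Put 8 vCPU in host 4; 3 vCPU remain.
Put 7 vCPU in host 2; 0 vCPU remain.
Put 6 vCPU in host 5; 5 vCPU remain.
Put 6 vCPU in host 7; 0 vCPU remain.
Put 5 vCPU in host 5; 0 vCPU remain.
7 hosts × 32 vCPU = 224 vCPU; used 215 vCPU; unused 9 vCPU.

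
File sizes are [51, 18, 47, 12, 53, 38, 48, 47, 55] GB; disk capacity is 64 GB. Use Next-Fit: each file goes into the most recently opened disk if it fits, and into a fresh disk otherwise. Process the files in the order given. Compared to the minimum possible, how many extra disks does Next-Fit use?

Next-Fit: [51] [18] [47,12] [53] [38] [48] [47] [55] → 8 disks.
7 files exceed 32 GB (half the capacity), and no two of those can share a disk, so at least 7 disks are needed.
An optimal packing achieves that bound: [55] [53] [51,12] [48] [47] [47] [38,18] → 7 disks.
Excess: 8 − 7 = 1.

1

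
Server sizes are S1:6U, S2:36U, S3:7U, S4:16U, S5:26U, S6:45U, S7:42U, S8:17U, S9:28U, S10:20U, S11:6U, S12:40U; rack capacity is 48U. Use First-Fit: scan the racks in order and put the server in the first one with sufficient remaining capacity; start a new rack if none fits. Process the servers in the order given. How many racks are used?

rack 1: place S1 (6U), 42U left
rack 1: place S2 (36U), 6U left
rack 2: place S3 (7U), 41U left
rack 2: place S4 (16U), 25U left
rack 3: place S5 (26U), 22U left
rack 4: place S6 (45U), 3U left
rack 5: place S7 (42U), 6U left
rack 2: place S8 (17U), 8U left
rack 6: place S9 (28U), 20U left
rack 3: place S10 (20U), 2U left
rack 1: place S11 (6U), 0U left
rack 7: place S12 (40U), 8U left

7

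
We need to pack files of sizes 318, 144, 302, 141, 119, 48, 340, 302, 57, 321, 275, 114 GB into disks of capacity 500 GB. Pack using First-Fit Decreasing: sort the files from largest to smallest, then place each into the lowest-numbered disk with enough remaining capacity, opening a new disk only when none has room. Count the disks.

6 disks

Sorted descending: 340, 321, 318, 302, 302, 275, 144, 141, 119, 114, 57, 48.
340 GB → disk 1 (remaining 160 GB)
321 GB → disk 2 (remaining 179 GB)
318 GB → disk 3 (remaining 182 GB)
302 GB → disk 4 (remaining 198 GB)
302 GB → disk 5 (remaining 198 GB)
275 GB → disk 6 (remaining 225 GB)
144 GB → disk 1 (remaining 16 GB)
141 GB → disk 2 (remaining 38 GB)
119 GB → disk 3 (remaining 63 GB)
114 GB → disk 4 (remaining 84 GB)
57 GB → disk 3 (remaining 6 GB)
48 GB → disk 4 (remaining 36 GB)
Final disks: [340,144] [321,141] [318,119,57] [302,114,48] [302] [275].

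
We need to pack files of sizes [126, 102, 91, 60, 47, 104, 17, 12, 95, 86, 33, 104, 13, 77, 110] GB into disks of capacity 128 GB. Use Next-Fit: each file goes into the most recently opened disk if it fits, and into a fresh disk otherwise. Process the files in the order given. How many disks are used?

disk 1: place 126 GB, 2 GB left
disk 2: place 102 GB, 26 GB left
disk 3: place 91 GB, 37 GB left
disk 4: place 60 GB, 68 GB left
disk 4: place 47 GB, 21 GB left
disk 5: place 104 GB, 24 GB left
disk 5: place 17 GB, 7 GB left
disk 6: place 12 GB, 116 GB left
disk 6: place 95 GB, 21 GB left
disk 7: place 86 GB, 42 GB left
disk 7: place 33 GB, 9 GB left
disk 8: place 104 GB, 24 GB left
disk 8: place 13 GB, 11 GB left
disk 9: place 77 GB, 51 GB left
disk 10: place 110 GB, 18 GB left

10 disks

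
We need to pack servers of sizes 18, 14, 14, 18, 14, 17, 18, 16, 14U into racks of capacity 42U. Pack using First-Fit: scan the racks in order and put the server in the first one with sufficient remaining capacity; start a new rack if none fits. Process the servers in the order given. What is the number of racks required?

18U → rack 1 (remaining 24U)
14U → rack 1 (remaining 10U)
14U → rack 2 (remaining 28U)
18U → rack 2 (remaining 10U)
14U → rack 3 (remaining 28U)
17U → rack 3 (remaining 11U)
18U → rack 4 (remaining 24U)
16U → rack 4 (remaining 8U)
14U → rack 5 (remaining 28U)

5 racks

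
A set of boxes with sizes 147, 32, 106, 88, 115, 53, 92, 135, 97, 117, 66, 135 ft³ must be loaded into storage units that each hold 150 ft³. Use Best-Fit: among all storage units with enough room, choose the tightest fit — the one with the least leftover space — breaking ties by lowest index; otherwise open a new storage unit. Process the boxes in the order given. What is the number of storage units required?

10 storage units

147 ft³ → storage unit 1 (remaining 3 ft³)
32 ft³ → storage unit 2 (remaining 118 ft³)
106 ft³ → storage unit 2 (remaining 12 ft³)
88 ft³ → storage unit 3 (remaining 62 ft³)
115 ft³ → storage unit 4 (remaining 35 ft³)
53 ft³ → storage unit 3 (remaining 9 ft³)
92 ft³ → storage unit 5 (remaining 58 ft³)
135 ft³ → storage unit 6 (remaining 15 ft³)
97 ft³ → storage unit 7 (remaining 53 ft³)
117 ft³ → storage unit 8 (remaining 33 ft³)
66 ft³ → storage unit 9 (remaining 84 ft³)
135 ft³ → storage unit 10 (remaining 15 ft³)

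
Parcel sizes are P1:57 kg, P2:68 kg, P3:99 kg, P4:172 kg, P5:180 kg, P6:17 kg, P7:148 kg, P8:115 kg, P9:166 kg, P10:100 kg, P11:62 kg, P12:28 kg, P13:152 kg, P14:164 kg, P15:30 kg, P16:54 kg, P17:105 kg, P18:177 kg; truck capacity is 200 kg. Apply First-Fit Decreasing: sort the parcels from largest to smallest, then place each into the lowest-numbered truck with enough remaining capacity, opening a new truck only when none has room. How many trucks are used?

11

Sorted descending: 180, 177, 172, 166, 164, 152, 148, 115, 105, 100, 99, 68, 62, 57, 54, 30, 28, 17.
Put 180 kg in truck 1; 20 kg remain.
Put 177 kg in truck 2; 23 kg remain.
Put 172 kg in truck 3; 28 kg remain.
Put 166 kg in truck 4; 34 kg remain.
Put 164 kg in truck 5; 36 kg remain.
Put 152 kg in truck 6; 48 kg remain.
Put 148 kg in truck 7; 52 kg remain.
Put 115 kg in truck 8; 85 kg remain.
Put 105 kg in truck 9; 95 kg remain.
Put 100 kg in truck 10; 100 kg remain.
Put 99 kg in truck 10; 1 kg remain.
Put 68 kg in truck 8; 17 kg remain.
Put 62 kg in truck 9; 33 kg remain.
Put 57 kg in truck 11; 143 kg remain.
Put 54 kg in truck 11; 89 kg remain.
Put 30 kg in truck 4; 4 kg remain.
Put 28 kg in truck 3; 0 kg remain.
Put 17 kg in truck 1; 3 kg remain.
Final trucks: [180,17] [177] [172,28] [166,30] [164] [152] [148] [115,68] [105,62] [100,99] [57,54].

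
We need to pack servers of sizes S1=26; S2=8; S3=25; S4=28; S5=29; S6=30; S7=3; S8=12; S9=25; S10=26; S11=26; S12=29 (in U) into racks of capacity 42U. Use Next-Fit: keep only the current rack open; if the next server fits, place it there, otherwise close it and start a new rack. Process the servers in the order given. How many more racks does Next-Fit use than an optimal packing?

0

Next-Fit: [26,8] [25] [28] [29] [30,3] [12,25] [26] [26] [29] → 9 racks.
9 servers exceed 21U (half the capacity), and no two of those can share a rack, so at least 9 racks are needed.
So 9 is already optimal.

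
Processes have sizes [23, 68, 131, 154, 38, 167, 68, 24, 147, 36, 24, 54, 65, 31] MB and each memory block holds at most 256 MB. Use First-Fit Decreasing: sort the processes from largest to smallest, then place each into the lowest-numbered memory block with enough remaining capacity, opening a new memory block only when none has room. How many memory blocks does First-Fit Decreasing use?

Sorted descending: 167, 154, 147, 131, 68, 68, 65, 54, 38, 36, 31, 24, 24, 23.
167 MB → memory block 1 (remaining 89 MB)
154 MB → memory block 2 (remaining 102 MB)
147 MB → memory block 3 (remaining 109 MB)
131 MB → memory block 4 (remaining 125 MB)
68 MB → memory block 1 (remaining 21 MB)
68 MB → memory block 2 (remaining 34 MB)
65 MB → memory block 3 (remaining 44 MB)
54 MB → memory block 4 (remaining 71 MB)
38 MB → memory block 3 (remaining 6 MB)
36 MB → memory block 4 (remaining 35 MB)
31 MB → memory block 2 (remaining 3 MB)
24 MB → memory block 4 (remaining 11 MB)
24 MB → memory block 5 (remaining 232 MB)
23 MB → memory block 5 (remaining 209 MB)
Final memory blocks: [167,68] [154,68,31] [147,65,38] [131,54,36,24] [24,23].

5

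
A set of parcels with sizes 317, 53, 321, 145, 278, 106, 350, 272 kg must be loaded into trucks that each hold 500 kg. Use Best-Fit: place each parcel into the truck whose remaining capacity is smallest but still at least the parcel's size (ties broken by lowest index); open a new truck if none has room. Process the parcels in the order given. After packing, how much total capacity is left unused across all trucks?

658

317 kg → truck 1 (remaining 183 kg)
53 kg → truck 1 (remaining 130 kg)
321 kg → truck 2 (remaining 179 kg)
145 kg → truck 2 (remaining 34 kg)
278 kg → truck 3 (remaining 222 kg)
106 kg → truck 1 (remaining 24 kg)
350 kg → truck 4 (remaining 150 kg)
272 kg → truck 5 (remaining 228 kg)
5 trucks × 500 kg = 2500 kg; used 1842 kg; unused 658 kg.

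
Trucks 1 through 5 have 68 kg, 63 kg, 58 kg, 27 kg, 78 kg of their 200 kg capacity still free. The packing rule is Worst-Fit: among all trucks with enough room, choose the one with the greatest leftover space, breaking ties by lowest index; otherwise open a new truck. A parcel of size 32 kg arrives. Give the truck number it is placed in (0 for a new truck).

Trucks with room: truck 1 (68 kg), truck 2 (63 kg), truck 3 (58 kg), truck 5 (78 kg).
Most room is truck 5 with 78 kg free.

5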